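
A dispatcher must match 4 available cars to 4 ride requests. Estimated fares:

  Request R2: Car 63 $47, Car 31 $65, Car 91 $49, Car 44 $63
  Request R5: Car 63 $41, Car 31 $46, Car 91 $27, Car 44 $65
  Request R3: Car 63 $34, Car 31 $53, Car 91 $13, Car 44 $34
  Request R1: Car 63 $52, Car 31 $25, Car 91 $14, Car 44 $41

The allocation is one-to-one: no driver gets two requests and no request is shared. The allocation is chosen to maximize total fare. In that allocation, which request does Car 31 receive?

Car 31 receives Request R3.

Treat this as an assignment problem: match each driver to one request.
Optimal: Car 63→Request R1 ($52), Car 31→Request R3 ($53), Car 91→Request R2 ($49), Car 44→Request R5 ($65) — total 52+53+49+65 = $219.
Row-greedy (each driver in turn takes its best remaining request) gives $178, worse by 41.
Next-best assignment: Car 63→Request R1, Car 31→Request R2, Car 91→Request R3, Car 44→Request R5 = $195.
Swapping Car 91↔Car 63 (Car 91→Request R1 $14, Car 63→Request R2 $47) loses 40.
Every other assignment is strictly worse.
Car 31's own top request is Request R2 ($65), but forcing Car 31→Request R2 and reassigning the rest optimally gives only $195 — worse by 24.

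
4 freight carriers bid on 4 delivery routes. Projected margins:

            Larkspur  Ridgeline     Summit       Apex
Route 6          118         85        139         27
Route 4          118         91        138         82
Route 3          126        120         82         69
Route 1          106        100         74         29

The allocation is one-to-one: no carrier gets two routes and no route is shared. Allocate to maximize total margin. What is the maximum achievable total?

Maximum total: $447k

Optimal: Larkspur→Route 3 ($126k), Ridgeline→Route 1 ($100k), Summit→Route 6 ($139k), Apex→Route 4 ($82k) — total 126+100+139+82 = $447k.
Column-greedy (each route in turn goes to its best remaining carrier) gives $406k, worse by 41.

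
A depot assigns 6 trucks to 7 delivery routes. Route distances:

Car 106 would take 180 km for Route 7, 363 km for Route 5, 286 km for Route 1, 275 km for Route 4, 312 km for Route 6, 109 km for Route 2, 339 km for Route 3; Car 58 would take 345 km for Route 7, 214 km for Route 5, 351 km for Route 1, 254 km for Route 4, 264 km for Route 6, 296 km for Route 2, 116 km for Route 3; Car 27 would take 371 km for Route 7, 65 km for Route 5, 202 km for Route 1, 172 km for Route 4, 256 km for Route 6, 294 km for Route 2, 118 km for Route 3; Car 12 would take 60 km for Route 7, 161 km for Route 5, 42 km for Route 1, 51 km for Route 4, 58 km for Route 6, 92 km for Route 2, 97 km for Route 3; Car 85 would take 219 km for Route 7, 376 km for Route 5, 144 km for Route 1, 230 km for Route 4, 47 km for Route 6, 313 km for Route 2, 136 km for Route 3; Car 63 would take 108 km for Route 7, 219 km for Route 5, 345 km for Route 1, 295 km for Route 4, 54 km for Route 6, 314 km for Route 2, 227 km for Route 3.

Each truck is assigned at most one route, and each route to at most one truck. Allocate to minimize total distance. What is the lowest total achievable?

Minimum total: 487 km

Treat this as an assignment problem: match each truck to one route.
Optimal: Car 106→Route 2 (109 km), Car 58→Route 3 (116 km), Car 27→Route 5 (65 km), Car 12→Route 1 (42 km), Car 85→Route 6 (47 km), Car 63→Route 7 (108 km) — total 109+116+65+42+47+108 = 487 km.
Column-greedy (each route in turn goes to its cheapest remaining truck) gives 686 km, worse by 199.
Next-best assignment: Car 106→Route 2, Car 58→Route 3, Car 27→Route 5, Car 12→Route 4, Car 85→Route 6, Car 63→Route 7 = 496 km.
Swapping Car 27↔Car 63 (Car 27→Route 7 371 km, Car 63→Route 5 219 km) adds 417.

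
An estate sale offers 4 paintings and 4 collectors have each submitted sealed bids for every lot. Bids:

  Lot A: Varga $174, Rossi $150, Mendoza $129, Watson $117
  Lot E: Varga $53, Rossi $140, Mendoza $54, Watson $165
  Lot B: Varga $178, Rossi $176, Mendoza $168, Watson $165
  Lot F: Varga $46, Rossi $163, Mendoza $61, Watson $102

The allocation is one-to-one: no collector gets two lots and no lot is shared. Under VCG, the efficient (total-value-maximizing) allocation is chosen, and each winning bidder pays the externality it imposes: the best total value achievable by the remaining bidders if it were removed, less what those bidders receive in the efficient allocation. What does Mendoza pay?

Efficient allocation: Varga→Lot A ($174), Rossi→Lot F ($163), Mendoza→Lot B ($168), Watson→Lot E ($165); total welfare W = $670.
Mendoza receives Lot B at value $168, so the others get W − 168 = $502.
Without Mendoza: best allocation of the remaining 3 bidders over all 4 lots is Varga→Lot A ($174), Rossi→Lot B ($176), Watson→Lot E ($165), total $515.
VCG payment = (others' best without Mendoza) − (others' welfare with Mendoza) = 515 − 502 = $13.

Mendoza pays $13.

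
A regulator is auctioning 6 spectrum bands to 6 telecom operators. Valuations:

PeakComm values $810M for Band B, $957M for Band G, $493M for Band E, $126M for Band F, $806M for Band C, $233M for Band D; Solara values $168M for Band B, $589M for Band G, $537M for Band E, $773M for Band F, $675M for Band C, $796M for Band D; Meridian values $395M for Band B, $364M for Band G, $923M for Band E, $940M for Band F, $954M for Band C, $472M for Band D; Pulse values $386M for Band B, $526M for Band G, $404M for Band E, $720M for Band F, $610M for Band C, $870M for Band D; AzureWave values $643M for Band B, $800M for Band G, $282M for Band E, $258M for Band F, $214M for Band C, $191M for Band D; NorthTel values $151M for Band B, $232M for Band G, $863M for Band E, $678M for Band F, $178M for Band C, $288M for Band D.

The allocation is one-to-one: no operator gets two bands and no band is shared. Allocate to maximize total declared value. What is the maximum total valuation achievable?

Optimal: PeakComm→Band B ($810M), Solara→Band F ($773M), Meridian→Band C ($954M), Pulse→Band D ($870M), AzureWave→Band G ($800M), NorthTel→Band E ($863M) — total 810+773+954+870+800+863 = $5070M.
Max-entry greedy (repeatedly take the single best remaining cell) gives $5060M, worse by 10.
Checked against all permutations: $5070M is optimal.

Max total: $5070M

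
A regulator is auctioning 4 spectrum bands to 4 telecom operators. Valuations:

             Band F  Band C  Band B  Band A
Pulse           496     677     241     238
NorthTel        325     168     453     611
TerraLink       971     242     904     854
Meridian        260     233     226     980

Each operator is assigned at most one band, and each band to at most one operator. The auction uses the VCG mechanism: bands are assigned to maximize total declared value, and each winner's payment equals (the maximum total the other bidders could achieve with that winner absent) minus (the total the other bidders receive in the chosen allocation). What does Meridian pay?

Meridian pays $158M.

Efficient allocation: Pulse→Band C ($677M), NorthTel→Band B ($453M), TerraLink→Band F ($971M), Meridian→Band A ($980M); total welfare W = $3081M.
Meridian receives Band A at value $980M, so the others get W − 980 = $2101M.
Without Meridian: best allocation of the remaining 3 bidders over all 4 bands is Pulse→Band C ($677M), NorthTel→Band A ($611M), TerraLink→Band F ($971M), total $2259M.
VCG payment = (others' best without Meridian) − (others' welfare with Meridian) = 2259 − 2101 = $158M.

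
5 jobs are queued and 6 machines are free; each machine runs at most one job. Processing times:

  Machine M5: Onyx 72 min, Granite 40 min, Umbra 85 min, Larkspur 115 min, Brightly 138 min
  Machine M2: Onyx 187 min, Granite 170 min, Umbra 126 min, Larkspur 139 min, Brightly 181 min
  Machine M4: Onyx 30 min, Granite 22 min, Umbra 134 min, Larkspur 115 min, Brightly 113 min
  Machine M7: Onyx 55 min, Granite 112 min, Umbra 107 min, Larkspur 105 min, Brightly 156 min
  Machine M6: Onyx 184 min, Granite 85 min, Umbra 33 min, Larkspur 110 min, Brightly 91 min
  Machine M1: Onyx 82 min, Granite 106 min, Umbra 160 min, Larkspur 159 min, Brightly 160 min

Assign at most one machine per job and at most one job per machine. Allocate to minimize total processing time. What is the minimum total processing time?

Minimum total: 368 min

Optimal: Onyx→Machine M4 (30 min), Granite→Machine M5 (40 min), Umbra→Machine M6 (33 min), Larkspur→Machine M7 (105 min), Brightly→Machine M1 (160 min) — total 30+40+33+105+160 = 368 min.
Column-greedy (each machine in turn goes to its cheapest remaining job) gives 392 min, worse by 24.
Next-best assignment: Onyx→Machine M1, Granite→Machine M5, Umbra→Machine M6, Larkspur→Machine M7, Brightly→Machine M4 = 373 min.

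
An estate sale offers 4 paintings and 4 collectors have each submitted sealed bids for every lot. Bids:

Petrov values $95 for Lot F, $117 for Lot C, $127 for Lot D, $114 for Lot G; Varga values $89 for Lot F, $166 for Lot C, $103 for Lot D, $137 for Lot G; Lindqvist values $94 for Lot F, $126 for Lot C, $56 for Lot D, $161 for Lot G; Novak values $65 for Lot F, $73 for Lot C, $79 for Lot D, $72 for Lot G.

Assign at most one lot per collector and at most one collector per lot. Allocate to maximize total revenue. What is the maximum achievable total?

Max total: $519

Optimal: Petrov→Lot D ($127), Varga→Lot C ($166), Lindqvist→Lot G ($161), Novak→Lot F ($65) — total 127+166+161+65 = $519.
Column-greedy (each lot in turn goes to its best remaining collector) gives $501, worse by 18.
Next-best assignment: Petrov→Lot F, Varga→Lot C, Lindqvist→Lot G, Novak→Lot D = $501.
No other one-to-one assignment exceeds $519.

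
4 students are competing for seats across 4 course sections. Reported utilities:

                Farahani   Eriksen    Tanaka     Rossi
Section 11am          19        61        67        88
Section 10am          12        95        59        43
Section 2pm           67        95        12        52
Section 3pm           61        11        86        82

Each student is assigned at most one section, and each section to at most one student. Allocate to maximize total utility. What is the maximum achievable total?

Optimal: Farahani→Section 2pm (67 points), Eriksen→Section 10am (95 points), Tanaka→Section 3pm (86 points), Rossi→Section 11am (88 points) — total 67+95+86+88 = 336 points.

Max total: 336 points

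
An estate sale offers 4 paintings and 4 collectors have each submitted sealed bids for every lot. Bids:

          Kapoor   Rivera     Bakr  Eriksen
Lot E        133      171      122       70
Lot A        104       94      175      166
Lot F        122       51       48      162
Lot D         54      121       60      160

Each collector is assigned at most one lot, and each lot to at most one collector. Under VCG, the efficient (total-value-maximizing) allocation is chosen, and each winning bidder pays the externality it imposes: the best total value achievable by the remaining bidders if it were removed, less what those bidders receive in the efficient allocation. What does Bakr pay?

Efficient allocation: Kapoor→Lot F ($122), Rivera→Lot E ($171), Bakr→Lot A ($175), Eriksen→Lot D ($160); total welfare W = $628.
Bakr receives Lot A at value $175, so the others get W − 175 = $453.
Without Bakr: best allocation of the remaining 3 bidders over all 4 lots is Kapoor→Lot F ($122), Rivera→Lot E ($171), Eriksen→Lot A ($166), total $459.
VCG payment = (others' best without Bakr) − (others' welfare with Bakr) = 459 − 453 = $6.

Bakr pays $6.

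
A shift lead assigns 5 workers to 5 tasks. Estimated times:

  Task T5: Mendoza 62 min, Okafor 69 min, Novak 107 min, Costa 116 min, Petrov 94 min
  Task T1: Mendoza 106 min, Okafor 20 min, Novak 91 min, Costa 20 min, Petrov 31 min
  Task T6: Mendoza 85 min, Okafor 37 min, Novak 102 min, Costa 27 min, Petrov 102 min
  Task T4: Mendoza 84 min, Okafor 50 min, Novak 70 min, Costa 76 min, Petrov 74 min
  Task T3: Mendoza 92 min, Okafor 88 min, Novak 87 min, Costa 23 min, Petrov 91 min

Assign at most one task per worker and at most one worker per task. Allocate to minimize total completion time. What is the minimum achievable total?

Min total: 223 min

This is the linear assignment problem.
Optimal: Mendoza→Task T5 (62 min), Okafor→Task T6 (37 min), Novak→Task T4 (70 min), Costa→Task T3 (23 min), Petrov→Task T1 (31 min) — total 62+37+70+23+31 = 223 min.
Row-greedy (each worker in turn takes its cheapest remaining task) gives 277 min, worse by 54.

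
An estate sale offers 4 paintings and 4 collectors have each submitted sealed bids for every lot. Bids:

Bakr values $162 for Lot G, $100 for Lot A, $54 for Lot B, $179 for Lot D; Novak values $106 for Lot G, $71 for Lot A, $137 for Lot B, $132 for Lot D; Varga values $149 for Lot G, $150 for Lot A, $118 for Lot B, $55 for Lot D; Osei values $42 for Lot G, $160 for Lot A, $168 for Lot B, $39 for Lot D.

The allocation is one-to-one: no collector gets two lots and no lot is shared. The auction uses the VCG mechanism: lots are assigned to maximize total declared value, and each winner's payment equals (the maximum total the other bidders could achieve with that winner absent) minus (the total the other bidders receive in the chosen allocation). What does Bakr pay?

Bakr pays $4.

Efficient allocation: Bakr→Lot D ($179), Novak→Lot B ($137), Varga→Lot G ($149), Osei→Lot A ($160); total welfare W = $625.
Bakr receives Lot D at value $179, so the others get W − 179 = $446.
Without Bakr: best allocation of the remaining 3 bidders over all 4 lots is Novak→Lot D ($132), Varga→Lot A ($150), Osei→Lot B ($168), total $450.
VCG payment = (others' best without Bakr) − (others' welfare with Bakr) = 450 − 446 = $4.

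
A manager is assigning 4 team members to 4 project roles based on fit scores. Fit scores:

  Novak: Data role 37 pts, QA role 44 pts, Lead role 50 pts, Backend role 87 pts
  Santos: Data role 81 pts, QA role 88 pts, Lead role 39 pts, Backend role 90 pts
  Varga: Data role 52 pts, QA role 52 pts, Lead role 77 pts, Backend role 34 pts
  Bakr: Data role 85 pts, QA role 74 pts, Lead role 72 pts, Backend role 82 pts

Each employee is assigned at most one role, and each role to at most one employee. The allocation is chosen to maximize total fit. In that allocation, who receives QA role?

Optimal: Novak→Backend role (87 pts), Santos→QA role (88 pts), Varga→Lead role (77 pts), Bakr→Data role (85 pts) — total 87+88+77+85 = 337 pts.
Max-entry greedy (repeatedly take the single best remaining cell) gives 296 pts, worse by 41.
No other one-to-one assignment exceeds 337 pts.
Santos's own top role is Backend role (90 pts), but forcing Santos→Backend role and reassigning the rest optimally gives only 296 pts — worse by 41.

Santos receives QA role.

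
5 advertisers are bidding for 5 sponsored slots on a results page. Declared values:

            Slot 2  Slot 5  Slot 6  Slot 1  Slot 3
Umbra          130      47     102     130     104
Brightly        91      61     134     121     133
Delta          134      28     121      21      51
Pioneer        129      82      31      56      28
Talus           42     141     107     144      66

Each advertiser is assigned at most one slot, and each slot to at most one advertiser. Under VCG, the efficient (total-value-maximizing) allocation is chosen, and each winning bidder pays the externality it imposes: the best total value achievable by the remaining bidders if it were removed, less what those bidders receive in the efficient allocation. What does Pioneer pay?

Efficient allocation: Umbra→Slot 1 ($130), Brightly→Slot 3 ($133), Delta→Slot 6 ($121), Pioneer→Slot 2 ($129), Talus→Slot 5 ($141); total welfare W = $654.
Pioneer receives Slot 2 at value $129, so the others get W − 129 = $525.
Without Pioneer: best allocation of the remaining 4 bidders over all 5 slots is Umbra→Slot 1 ($130), Brightly→Slot 6 ($134), Delta→Slot 2 ($134), Talus→Slot 5 ($141), total $539.
VCG payment = (others' best without Pioneer) − (others' welfare with Pioneer) = 539 − 525 = $14.

Pioneer pays $14.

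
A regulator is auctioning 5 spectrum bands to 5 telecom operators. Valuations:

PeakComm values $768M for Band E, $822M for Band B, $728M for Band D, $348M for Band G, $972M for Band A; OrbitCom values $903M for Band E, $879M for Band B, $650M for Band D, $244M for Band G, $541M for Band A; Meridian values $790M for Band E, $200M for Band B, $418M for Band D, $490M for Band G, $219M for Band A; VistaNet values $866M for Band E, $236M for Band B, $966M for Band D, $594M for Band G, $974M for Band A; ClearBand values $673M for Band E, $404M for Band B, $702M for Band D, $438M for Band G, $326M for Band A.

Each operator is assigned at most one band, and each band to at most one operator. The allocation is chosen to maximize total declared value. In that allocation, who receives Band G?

ClearBand receives Band G.

Optimal: PeakComm→Band A ($972M), OrbitCom→Band B ($879M), Meridian→Band E ($790M), VistaNet→Band D ($966M), ClearBand→Band G ($438M) — total 972+879+790+966+438 = $4045M.
Column-greedy (each band in turn goes to its best remaining operator) gives $3507M, worse by 538.
Swapping OrbitCom↔ClearBand (OrbitCom→Band G $244M, ClearBand→Band B $404M) loses 669.
ClearBand's own top band is Band D ($702M), but forcing ClearBand→Band D and reassigning the rest optimally gives only $3937M — worse by 108.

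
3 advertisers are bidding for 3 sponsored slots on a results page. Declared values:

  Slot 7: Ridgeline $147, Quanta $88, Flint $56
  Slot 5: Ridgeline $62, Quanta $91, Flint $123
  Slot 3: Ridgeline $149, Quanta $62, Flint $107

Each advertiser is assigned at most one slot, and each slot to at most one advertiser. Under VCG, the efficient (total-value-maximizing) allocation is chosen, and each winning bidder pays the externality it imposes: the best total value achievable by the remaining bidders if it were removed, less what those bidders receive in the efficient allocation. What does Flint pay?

Efficient allocation: Ridgeline→Slot 3 ($149), Quanta→Slot 7 ($88), Flint→Slot 5 ($123); total welfare W = $360.
Flint receives Slot 5 at value $123, so the others get W − 123 = $237.
Without Flint: best allocation of the remaining 2 bidders over all 3 slots is Ridgeline→Slot 3 ($149), Quanta→Slot 5 ($91), total $240.
VCG payment = (others' best without Flint) − (others' welfare with Flint) = 240 − 237 = $3.

Flint pays $3.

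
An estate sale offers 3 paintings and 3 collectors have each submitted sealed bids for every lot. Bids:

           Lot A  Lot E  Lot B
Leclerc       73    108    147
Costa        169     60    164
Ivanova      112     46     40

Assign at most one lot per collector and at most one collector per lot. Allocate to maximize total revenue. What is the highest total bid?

Optimal: Leclerc→Lot E ($108), Costa→Lot B ($164), Ivanova→Lot A ($112) — total 108+164+112 = $384.
Column-greedy (each lot in turn goes to its best remaining collector) gives $317, worse by 67.

Maximum total: $384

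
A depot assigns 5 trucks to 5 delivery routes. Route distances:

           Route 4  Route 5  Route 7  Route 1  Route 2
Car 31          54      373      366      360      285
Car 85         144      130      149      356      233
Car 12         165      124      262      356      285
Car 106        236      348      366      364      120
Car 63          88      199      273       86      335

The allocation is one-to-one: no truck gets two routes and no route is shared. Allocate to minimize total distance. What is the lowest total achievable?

Optimal: Car 31→Route 4 (54 km), Car 85→Route 7 (149 km), Car 12→Route 5 (124 km), Car 106→Route 2 (120 km), Car 63→Route 1 (86 km) — total 54+149+124+120+86 = 533 km.
Row-greedy (each truck in turn takes its cheapest remaining route) gives 652 km, worse by 119.
Every other assignment is strictly worse.

Min total: 533 km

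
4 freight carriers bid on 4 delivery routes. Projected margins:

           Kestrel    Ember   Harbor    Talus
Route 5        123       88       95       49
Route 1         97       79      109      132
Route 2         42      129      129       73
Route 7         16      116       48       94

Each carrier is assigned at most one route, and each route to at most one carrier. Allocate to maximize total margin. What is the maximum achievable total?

Optimal: Kestrel→Route 5 ($123k), Ember→Route 7 ($116k), Harbor→Route 2 ($129k), Talus→Route 1 ($132k) — total 123+116+129+132 = $500k.

Max total: $500k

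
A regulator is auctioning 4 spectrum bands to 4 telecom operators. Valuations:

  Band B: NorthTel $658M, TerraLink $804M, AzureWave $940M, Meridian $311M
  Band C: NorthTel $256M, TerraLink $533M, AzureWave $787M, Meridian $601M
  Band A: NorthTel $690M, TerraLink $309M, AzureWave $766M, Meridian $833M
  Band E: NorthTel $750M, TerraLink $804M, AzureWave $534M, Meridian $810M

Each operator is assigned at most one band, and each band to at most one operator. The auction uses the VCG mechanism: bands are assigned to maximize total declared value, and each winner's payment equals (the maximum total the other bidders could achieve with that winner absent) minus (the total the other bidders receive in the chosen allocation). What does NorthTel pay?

NorthTel pays $153M.

Efficient allocation: NorthTel→Band E ($750M), TerraLink→Band B ($804M), AzureWave→Band C ($787M), Meridian→Band A ($833M); total welfare W = $3174M.
NorthTel receives Band E at value $750M, so the others get W − 750 = $2424M.
Without NorthTel: best allocation of the remaining 3 bidders over all 4 bands is TerraLink→Band E ($804M), AzureWave→Band B ($940M), Meridian→Band A ($833M), total $2577M.
VCG payment = (others' best without NorthTel) − (others' welfare with NorthTel) = 2577 − 2424 = $153M.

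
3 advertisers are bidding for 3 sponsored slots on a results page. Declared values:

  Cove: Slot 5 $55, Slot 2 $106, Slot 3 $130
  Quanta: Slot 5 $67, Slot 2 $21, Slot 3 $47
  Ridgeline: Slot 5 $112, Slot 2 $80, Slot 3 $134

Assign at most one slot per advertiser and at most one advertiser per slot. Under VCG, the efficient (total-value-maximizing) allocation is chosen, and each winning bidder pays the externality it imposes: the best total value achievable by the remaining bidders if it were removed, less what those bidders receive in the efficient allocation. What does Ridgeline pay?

Efficient allocation: Cove→Slot 2 ($106), Quanta→Slot 5 ($67), Ridgeline→Slot 3 ($134); total welfare W = $307.
Ridgeline receives Slot 3 at value $134, so the others get W − 134 = $173.
Without Ridgeline: best allocation of the remaining 2 bidders over all 3 slots is Cove→Slot 3 ($130), Quanta→Slot 5 ($67), total $197.
VCG payment = (others' best without Ridgeline) − (others' welfare with Ridgeline) = 197 − 173 = $24.

Ridgeline pays $24.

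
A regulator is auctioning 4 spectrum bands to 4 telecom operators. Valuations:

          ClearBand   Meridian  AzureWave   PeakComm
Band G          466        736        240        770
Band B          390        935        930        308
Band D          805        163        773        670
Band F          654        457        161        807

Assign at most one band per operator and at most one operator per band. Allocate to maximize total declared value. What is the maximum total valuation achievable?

Maximum total: $3278M

Optimal: ClearBand→Band D ($805M), Meridian→Band G ($736M), AzureWave→Band B ($930M), PeakComm→Band F ($807M) — total 805+736+930+807 = $3278M.
Row-greedy (each operator in turn takes its best remaining band) gives $2787M, worse by 491.
Next-best assignment: ClearBand→Band F, Meridian→Band B, AzureWave→Band D, PeakComm→Band G = $3132M.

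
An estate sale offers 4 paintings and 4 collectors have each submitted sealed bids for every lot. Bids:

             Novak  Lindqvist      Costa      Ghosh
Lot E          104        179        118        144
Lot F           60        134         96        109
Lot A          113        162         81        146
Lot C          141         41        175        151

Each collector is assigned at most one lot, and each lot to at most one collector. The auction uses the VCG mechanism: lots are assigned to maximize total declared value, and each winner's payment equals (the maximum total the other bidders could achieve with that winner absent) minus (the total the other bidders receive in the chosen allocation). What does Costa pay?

Efficient allocation: Novak→Lot A ($113), Lindqvist→Lot E ($179), Costa→Lot C ($175), Ghosh→Lot F ($109); total welfare W = $576.
Costa receives Lot C at value $175, so the others get W − 175 = $401.
Without Costa: best allocation of the remaining 3 bidders over all 4 lots is Novak→Lot C ($141), Lindqvist→Lot E ($179), Ghosh→Lot A ($146), total $466.
VCG payment = (others' best without Costa) − (others' welfare with Costa) = 466 − 401 = $65.

Costa pays $65.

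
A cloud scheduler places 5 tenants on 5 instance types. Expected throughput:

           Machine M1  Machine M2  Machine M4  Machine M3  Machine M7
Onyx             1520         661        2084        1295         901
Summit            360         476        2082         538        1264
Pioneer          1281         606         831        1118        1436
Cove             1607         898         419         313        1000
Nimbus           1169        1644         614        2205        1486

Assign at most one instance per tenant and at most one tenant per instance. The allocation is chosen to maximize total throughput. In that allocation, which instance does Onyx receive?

Onyx receives Machine M1.

Optimal: Onyx→Machine M1 (1520 ops/s), Summit→Machine M4 (2082 ops/s), Pioneer→Machine M7 (1436 ops/s), Cove→Machine M2 (898 ops/s), Nimbus→Machine M3 (2205 ops/s) — total 1520+2082+1436+898+2205 = 8141 ops/s.
Row-greedy (each tenant in turn takes its best remaining instance) gives 7732 ops/s, worse by 409.
Next-best assignment: Onyx→Machine M3, Summit→Machine M4, Pioneer→Machine M7, Cove→Machine M1, Nimbus→Machine M2 = 8064 ops/s.
Onyx's own top instance is Machine M4 (2084 ops/s), but forcing Onyx→Machine M4 and reassigning the rest optimally gives only 7808 ops/s — worse by 333.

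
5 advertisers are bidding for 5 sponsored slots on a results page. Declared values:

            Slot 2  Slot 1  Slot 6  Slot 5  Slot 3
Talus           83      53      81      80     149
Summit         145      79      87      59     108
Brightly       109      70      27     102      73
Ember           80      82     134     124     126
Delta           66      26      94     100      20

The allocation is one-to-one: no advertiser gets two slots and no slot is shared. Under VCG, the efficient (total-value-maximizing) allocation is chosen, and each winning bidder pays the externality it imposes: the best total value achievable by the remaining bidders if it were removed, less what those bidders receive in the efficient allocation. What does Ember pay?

Efficient allocation: Talus→Slot 3 ($149), Summit→Slot 2 ($145), Brightly→Slot 1 ($70), Ember→Slot 6 ($134), Delta→Slot 5 ($100); total welfare W = $598.
Ember receives Slot 6 at value $134, so the others get W − 134 = $464.
Without Ember: best allocation of the remaining 4 bidders over all 5 slots is Talus→Slot 3 ($149), Summit→Slot 2 ($145), Brightly→Slot 5 ($102), Delta→Slot 6 ($94), total $490.
VCG payment = (others' best without Ember) − (others' welfare with Ember) = 490 − 464 = $26.

Ember pays $26.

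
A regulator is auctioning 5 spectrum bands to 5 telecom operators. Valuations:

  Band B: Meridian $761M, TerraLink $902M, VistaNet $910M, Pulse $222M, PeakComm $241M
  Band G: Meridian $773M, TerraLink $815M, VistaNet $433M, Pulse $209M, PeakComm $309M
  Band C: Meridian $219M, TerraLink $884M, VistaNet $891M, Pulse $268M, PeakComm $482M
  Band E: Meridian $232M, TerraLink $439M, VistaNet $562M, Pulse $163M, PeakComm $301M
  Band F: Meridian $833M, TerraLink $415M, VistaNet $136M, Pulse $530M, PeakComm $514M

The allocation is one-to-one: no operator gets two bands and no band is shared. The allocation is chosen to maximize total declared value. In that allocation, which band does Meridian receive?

Meridian receives Band G.

Optimal: Meridian→Band G ($773M), TerraLink→Band C ($884M), VistaNet→Band B ($910M), Pulse→Band F ($530M), PeakComm→Band E ($301M) — total 773+884+910+530+301 = $3398M.
Max-entry greedy (repeatedly take the single best remaining cell) gives $3099M, worse by 299.
Next-best assignment: Meridian→Band G, TerraLink→Band B, VistaNet→Band C, Pulse→Band F, PeakComm→Band E = $3397M.
Meridian's own top band is Band F ($833M), but forcing Meridian→Band F and reassigning the rest optimally gives only $3203M — worse by 195.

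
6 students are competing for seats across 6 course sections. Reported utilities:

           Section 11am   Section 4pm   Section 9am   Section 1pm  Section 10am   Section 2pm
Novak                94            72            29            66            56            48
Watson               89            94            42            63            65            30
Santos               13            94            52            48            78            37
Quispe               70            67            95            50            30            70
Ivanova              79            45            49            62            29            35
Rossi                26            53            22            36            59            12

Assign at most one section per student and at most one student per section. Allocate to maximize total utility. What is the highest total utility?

Max total: 447 points

Optimal: Novak→Section 2pm (48 points), Watson→Section 11am (89 points), Santos→Section 4pm (94 points), Quispe→Section 9am (95 points), Ivanova→Section 1pm (62 points), Rossi→Section 10am (59 points) — total 48+89+94+95+62+59 = 447 points.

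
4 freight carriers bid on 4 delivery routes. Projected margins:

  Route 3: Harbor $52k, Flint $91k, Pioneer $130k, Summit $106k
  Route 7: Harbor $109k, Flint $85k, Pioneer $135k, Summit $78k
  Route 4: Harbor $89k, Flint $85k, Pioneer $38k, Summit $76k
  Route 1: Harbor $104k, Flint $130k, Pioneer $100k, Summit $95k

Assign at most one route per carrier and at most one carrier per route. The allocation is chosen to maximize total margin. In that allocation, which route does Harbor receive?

Harbor receives Route 4.

This is a one-to-one assignment (maximum-weight bipartite matching).
Optimal: Harbor→Route 4 ($89k), Flint→Route 1 ($130k), Pioneer→Route 7 ($135k), Summit→Route 3 ($106k) — total 89+130+135+106 = $460k.
Row-greedy (each carrier in turn takes its best remaining route) gives $445k, worse by 15.
Swapping Summit↔Harbor (Summit→Route 4 $76k, Harbor→Route 3 $52k) loses 67.
No other one-to-one assignment exceeds $460k.
Harbor's own top route is Route 7 ($109k), but forcing Harbor→Route 7 and reassigning the rest optimally gives only $445k — worse by 15.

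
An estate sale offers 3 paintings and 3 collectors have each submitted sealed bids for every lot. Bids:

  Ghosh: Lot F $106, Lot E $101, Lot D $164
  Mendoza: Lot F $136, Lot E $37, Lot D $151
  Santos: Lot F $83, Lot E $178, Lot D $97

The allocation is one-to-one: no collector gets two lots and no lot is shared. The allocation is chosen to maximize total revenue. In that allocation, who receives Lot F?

This is the linear assignment problem.
Optimal: Ghosh→Lot D ($164), Mendoza→Lot F ($136), Santos→Lot E ($178) — total 164+136+178 = $478.
Next-best assignment: Ghosh→Lot F, Mendoza→Lot D, Santos→Lot E = $435.
Swapping Mendoza↔Santos (Mendoza→Lot E $37, Santos→Lot F $83) loses 194.
Every other assignment is strictly worse.
Mendoza's own top lot is Lot D ($151), but forcing Mendoza→Lot D and reassigning the rest optimally gives only $435 — worse by 43.

Mendoza receives Lot F.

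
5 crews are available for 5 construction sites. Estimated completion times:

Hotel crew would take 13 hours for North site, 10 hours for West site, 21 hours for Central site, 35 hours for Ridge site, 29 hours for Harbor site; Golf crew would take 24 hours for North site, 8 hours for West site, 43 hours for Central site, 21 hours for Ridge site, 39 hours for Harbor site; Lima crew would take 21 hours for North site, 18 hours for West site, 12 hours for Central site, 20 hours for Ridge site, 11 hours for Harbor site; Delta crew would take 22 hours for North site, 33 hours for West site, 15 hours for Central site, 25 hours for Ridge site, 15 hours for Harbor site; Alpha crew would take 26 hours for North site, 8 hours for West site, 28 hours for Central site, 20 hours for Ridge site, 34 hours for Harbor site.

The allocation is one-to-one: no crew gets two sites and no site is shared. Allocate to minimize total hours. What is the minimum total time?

This is the linear assignment problem.
Optimal: Hotel crew→North site (13 hours), Golf crew→West site (8 hours), Lima crew→Harbor site (11 hours), Delta crew→Central site (15 hours), Alpha crew→Ridge site (20 hours) — total 13+8+11+15+20 = 67 hours.

Min total: 67 hours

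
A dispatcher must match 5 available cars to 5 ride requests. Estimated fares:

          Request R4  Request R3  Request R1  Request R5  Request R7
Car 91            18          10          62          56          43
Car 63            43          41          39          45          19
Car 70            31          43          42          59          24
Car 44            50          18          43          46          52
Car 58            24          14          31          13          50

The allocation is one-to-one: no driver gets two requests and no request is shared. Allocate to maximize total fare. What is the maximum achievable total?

This is a one-to-one assignment (maximum-weight bipartite matching).
Optimal: Car 91→Request R1 ($62), Car 63→Request R3 ($41), Car 70→Request R5 ($59), Car 44→Request R4 ($50), Car 58→Request R7 ($50) — total 62+41+59+50+50 = $262.
Column-greedy (each request in turn goes to its best remaining driver) gives $250, worse by 12.

Max total: $262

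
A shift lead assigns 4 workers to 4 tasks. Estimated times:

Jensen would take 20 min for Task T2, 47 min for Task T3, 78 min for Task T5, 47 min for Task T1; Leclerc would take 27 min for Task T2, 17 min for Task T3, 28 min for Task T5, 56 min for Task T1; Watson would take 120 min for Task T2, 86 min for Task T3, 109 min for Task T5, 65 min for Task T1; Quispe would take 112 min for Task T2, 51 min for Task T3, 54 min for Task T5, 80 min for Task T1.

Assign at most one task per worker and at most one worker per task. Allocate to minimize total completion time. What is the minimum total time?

Optimal: Jensen→Task T2 (20 min), Leclerc→Task T3 (17 min), Watson→Task T1 (65 min), Quispe→Task T5 (54 min) — total 20+17+65+54 = 156 min.
Swapping Jensen↔Watson (Jensen→Task T1 47 min, Watson→Task T2 120 min) adds 82.

Minimum total: 156 min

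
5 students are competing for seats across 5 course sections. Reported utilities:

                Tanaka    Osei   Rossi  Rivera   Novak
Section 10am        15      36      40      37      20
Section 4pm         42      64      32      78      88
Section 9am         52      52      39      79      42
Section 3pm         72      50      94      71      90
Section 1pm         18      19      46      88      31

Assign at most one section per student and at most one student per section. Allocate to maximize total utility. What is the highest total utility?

Optimal: Tanaka→Section 9am (52 points), Osei→Section 10am (36 points), Rossi→Section 3pm (94 points), Rivera→Section 1pm (88 points), Novak→Section 4pm (88 points) — total 52+36+94+88+88 = 358 points.
Next-best assignment: Tanaka→Section 3pm, Osei→Section 9am, Rossi→Section 10am, Rivera→Section 1pm, Novak→Section 4pm = 340 points.

Max total: 358 points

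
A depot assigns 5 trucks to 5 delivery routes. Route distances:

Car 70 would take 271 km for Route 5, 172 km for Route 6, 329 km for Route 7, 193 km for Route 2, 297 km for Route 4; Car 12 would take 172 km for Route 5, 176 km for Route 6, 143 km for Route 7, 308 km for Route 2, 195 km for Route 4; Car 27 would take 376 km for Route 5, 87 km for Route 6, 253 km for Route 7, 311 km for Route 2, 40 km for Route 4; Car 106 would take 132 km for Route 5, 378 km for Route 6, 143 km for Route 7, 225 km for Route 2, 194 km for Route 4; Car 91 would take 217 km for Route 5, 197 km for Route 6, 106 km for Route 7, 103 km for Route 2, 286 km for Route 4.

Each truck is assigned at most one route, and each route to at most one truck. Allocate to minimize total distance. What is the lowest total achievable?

Optimal: Car 70→Route 6 (172 km), Car 12→Route 7 (143 km), Car 27→Route 4 (40 km), Car 106→Route 5 (132 km), Car 91→Route 2 (103 km) — total 172+143+40+132+103 = 590 km.
Column-greedy (each route in turn goes to its cheapest remaining truck) gives 713 km, worse by 123.
Next-best assignment: Car 70→Route 6, Car 12→Route 5, Car 27→Route 4, Car 106→Route 7, Car 91→Route 2 = 630 km.
Swapping Car 70↔Car 106 (Car 70→Route 5 271 km, Car 106→Route 6 378 km) adds 345.

Min total: 590 km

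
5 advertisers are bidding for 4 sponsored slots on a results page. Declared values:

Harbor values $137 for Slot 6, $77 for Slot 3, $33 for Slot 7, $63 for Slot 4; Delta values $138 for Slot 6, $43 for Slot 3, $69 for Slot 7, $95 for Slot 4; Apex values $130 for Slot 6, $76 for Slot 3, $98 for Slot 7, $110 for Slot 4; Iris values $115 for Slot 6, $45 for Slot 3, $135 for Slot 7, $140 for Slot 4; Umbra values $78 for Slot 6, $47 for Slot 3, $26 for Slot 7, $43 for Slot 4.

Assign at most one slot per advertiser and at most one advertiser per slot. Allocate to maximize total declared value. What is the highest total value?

Optimal: Delta→Slot 6 ($138), Harbor→Slot 3 ($77), Iris→Slot 7 ($135), Apex→Slot 4 ($110) — total 138+77+135+110 = $460.
Row-greedy (each advertiser in turn takes its best remaining slot) gives $375, worse by 85.
Next-best assignment: Delta→Slot 6, Harbor→Slot 3, Apex→Slot 7, Iris→Slot 4 = $453.

Maximum total: $460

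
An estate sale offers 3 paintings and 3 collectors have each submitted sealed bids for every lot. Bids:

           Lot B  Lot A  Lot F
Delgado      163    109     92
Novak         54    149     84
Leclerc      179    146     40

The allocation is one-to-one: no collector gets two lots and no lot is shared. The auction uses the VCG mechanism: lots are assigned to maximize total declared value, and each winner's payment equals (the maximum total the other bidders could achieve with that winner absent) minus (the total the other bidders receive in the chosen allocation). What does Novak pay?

Novak pays $38.

Efficient allocation: Delgado→Lot F ($92), Novak→Lot A ($149), Leclerc→Lot B ($179); total welfare W = $420.
Novak receives Lot A at value $149, so the others get W − 149 = $271.
Without Novak: best allocation of the remaining 2 bidders over all 3 lots is Delgado→Lot B ($163), Leclerc→Lot A ($146), total $309.
VCG payment = (others' best without Novak) − (others' welfare with Novak) = 309 − 271 = $38.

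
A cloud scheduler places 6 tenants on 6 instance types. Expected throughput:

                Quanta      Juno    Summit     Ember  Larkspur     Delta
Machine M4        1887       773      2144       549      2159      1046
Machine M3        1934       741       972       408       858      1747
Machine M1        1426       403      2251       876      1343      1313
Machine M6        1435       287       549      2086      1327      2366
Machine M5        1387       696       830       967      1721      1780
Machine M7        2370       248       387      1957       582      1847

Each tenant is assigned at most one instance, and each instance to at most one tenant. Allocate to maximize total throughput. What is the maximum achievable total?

Max total: 11387 ops/s

Optimal: Quanta→Machine M7 (2370 ops/s), Juno→Machine M3 (741 ops/s), Summit→Machine M1 (2251 ops/s), Ember→Machine M6 (2086 ops/s), Larkspur→Machine M4 (2159 ops/s), Delta→Machine M5 (1780 ops/s) — total 2370+741+2251+2086+2159+1780 = 11387 ops/s.
Max-entry greedy (repeatedly take the single best remaining cell) gives 10854 ops/s, worse by 533.
Swapping Quanta↔Summit (Quanta→Machine M1 1426 ops/s, Summit→Machine M7 387 ops/s) loses 2808.
Checked against all permutations: 11387 ops/s is optimal.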